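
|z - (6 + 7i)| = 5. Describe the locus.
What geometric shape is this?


|z - z0| = r is a circle with center z0 and radius r.
Center = (6, 7), radius = 5

Circle with center (6, 7) and radius 5


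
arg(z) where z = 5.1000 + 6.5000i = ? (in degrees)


Re = 5.1, Im = 6.5
arg = atan2(6.5, 5.1) = 51.8817 degrees

arg(z) = 51.8817 degrees


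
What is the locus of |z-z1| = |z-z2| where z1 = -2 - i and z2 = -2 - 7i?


Equal distances means the locus is the perpendicular bisector of z1 and z2.
Midpoint = ((-2+(-2))/2, (-1+(-7))/2) = (-2.0000, -4.0000)

Perpendicular bisector through (-2.0000, -4.0000)


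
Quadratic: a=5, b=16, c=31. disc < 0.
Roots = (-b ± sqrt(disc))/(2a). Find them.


disc = 16^2 - 4*5*31 = 256 - 620 = -364
sqrt(|disc|) = sqrt(364) = 19.0788
Real part = -16/(2*5) = -1.6000
Imag part = 19.0788/(2*5) = 1.9079

-1.6000 ± 1.9079i


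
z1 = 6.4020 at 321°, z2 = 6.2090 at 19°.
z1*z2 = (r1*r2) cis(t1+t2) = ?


r = 6.4020 * 6.2090 = 39.7500
theta = 321° + 19° = 340° = 340° (mod 360)

39.7500 cis(340°)


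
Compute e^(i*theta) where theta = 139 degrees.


cos(139°) = -0.7547
sin(139°) = 0.6561

e^(i*139°) = -0.7547 + 0.6561i


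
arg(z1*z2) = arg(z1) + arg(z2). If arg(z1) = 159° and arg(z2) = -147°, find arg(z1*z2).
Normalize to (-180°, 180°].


arg(z1*z2) = 159° - 147° = 12°
Normalized to (-180°, 180°]: 12°

12°


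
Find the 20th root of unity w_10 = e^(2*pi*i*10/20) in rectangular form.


Angle = 360*10/20 = 180°
a = cos(180°) = -1.0000
b = sin(180°) = 0

-1.0000 + 0i


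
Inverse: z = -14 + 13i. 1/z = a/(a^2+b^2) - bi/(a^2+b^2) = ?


|z|^2 = 196+169 = 365
1/z = (-14 - 13i)/365

1/z = -0.0384 - 0.0356i


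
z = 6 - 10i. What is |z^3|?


|z| = sqrt(36+100) = sqrt(136) = 11.6619
|z^3| = |z|^3 = (sqrt(136))^3 = 136*sqrt(136)

|z^3| = 136*sqrt(136) ≈ 1586.0189


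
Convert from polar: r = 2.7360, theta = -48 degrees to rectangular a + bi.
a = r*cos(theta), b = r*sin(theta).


a = 2.7360*cos(-48°) = 2.7360*0.6691 = 1.8307
b = 2.7360*sin(-48°) = 2.7360*(-0.74314) = -2.0332

1.8307 - 2.0332i


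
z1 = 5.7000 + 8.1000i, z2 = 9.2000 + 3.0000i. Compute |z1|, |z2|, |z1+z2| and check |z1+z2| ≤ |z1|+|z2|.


|z1| = sqrt(5.7^2 + 8.1^2) = sqrt(98.1) = 9.9045
|z2| = sqrt(9.2^2 + 3^2) = sqrt(93.64) = 9.6768
z1+z2 = 14.9000 + 11.1000i
|z1+z2| = sqrt(345.22) = 18.5801
|z1|+|z2| = 9.9045 + 9.6768 = 19.5813

|z1+z2| = 18.5801 ≤ |z1|+|z2| = 19.5813 (verified)


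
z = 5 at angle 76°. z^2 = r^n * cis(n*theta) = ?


r^2 = 5^2 = 25
n*theta = 2*76° = 152° = 152° (mod 360)
a = 25*cos(152°) = -22.0737
b = 25*sin(152°) = 11.7368

25 cis(152°) = -22.0737 + 11.7368i


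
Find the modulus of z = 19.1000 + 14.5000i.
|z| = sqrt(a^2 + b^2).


|z| = sqrt(19.1^2 + 14.5^2) = sqrt(364.81 + 210.25) = sqrt(575.06) = 23.9804

|z| = 23.9804


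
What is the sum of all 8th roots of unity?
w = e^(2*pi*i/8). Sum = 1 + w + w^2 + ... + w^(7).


The sum of all 8th roots of unity is 0.
Geometric series: (1 - w^8)/(1 - w) = (1-1)/(1-w) = 0 since w^8 = 1, w ≠ 1.
Alternatively: coefficient of z^7 in z^8 - 1 is 0.

0


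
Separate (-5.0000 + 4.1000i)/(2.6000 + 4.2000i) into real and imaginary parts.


Multiply by conjugate: (-5.0000 + 4.1000i)(2.6000 - 4.2000i) / (2.6^2 + 4.2^2)
Numerator real = -5*2.6 + 4.1*4.2 = 4.22
Numerator imag = 4.1*2.6 - (-5)*4.2 = 31.66
Denominator = 24.4
Re(z) = 4.22/24.4 = 0.1730
Im(z) = 31.66/24.4 = 1.2975

Re(z) = 0.1730, Im(z) = 1.2975


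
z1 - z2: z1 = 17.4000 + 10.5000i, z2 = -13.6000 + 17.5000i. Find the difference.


Real: 17.4 + 13.6 = 31
Imag: 10.5 - 17.5 = -7

31.0000 - 7.0000i


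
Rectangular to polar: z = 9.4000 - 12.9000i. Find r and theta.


r = sqrt(88.36+166.41) = sqrt(254.77) = 15.9615
theta = atan2(-12.9, 9.4) = -53.9198 degrees

r = 15.9615, theta = -53.9198 degrees


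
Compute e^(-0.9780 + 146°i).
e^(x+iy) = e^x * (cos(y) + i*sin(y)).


e^-0.9780 = 0.3761
cos(146°) = -0.829
sin(146°) = 0.5592
Real = 0.3761*(-0.829) = -0.3118
Imag = 0.3761*0.5592 = 0.2103

-0.3118 + 0.2103i


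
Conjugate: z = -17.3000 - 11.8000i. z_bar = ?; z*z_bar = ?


z_bar = -17.3000 + 11.8000i
z*z_bar = (-17.3)^2 + (-11.8)^2 = 299.29 + 139.24 = 438.53

z_bar = -17.3000 + 11.8000i, z*z_bar = 438.53


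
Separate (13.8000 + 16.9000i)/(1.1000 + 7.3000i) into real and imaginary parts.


Multiply by conjugate: (13.8000 + 16.9000i)(1.1000 - 7.3000i) / (1.1^2 + 7.3^2)
Numerator real = 13.8*1.1 + 16.9*7.3 = 138.55
Numerator imag = 16.9*1.1 - 13.8*7.3 = -82.15
Denominator = 54.5
Re(z) = 138.55/54.5 = 2.5422
Im(z) = -82.15/54.5 = -1.5073

Re(z) = 2.5422, Im(z) = -1.5073


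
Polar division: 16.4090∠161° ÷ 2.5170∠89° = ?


r = 16.4090 / 2.5170 = 6.5193
theta = 161° - 89° = 72° = 72° (mod 360)

6.5193 cis(72°)


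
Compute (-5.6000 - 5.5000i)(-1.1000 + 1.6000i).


Real = -5.6*(-1.1) - (-5.5)*1.6 = 6.16 - (-8.8) = 14.96
Imag = -5.6*1.6 - (1.1)*(-5.5) = -8.96 + 6.05 = -2.91

14.9600 - 2.9100i


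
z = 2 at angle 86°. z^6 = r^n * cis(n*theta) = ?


r^6 = 2^6 = 64
n*theta = 6*86° = 516° = 156° (mod 360)
a = 64*cos(156°) = -58.4669
b = 64*sin(156°) = 26.0311

64 cis(156°) = -58.4669 + 26.0311i


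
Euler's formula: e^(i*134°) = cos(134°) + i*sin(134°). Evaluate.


cos(134°) = -0.6947
sin(134°) = 0.7193

e^(i*134°) = -0.6947 + 0.7193i


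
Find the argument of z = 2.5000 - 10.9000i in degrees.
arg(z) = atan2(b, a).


Re = 2.5, Im = -10.9
arg = atan2(-10.9, 2.5) = -77.0822 degrees

arg(z) = -77.0822 degrees


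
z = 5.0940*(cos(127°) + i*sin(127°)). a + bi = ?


a = 5.0940*cos(127°) = 5.0940*(-0.6018) = -3.0656
b = 5.0940*sin(127°) = 5.0940*0.7986355 = 4.0682

-3.0656 + 4.0682i


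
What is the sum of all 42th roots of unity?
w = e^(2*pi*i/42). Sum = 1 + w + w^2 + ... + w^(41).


The sum of all 42th roots of unity is 0.
Geometric series: (1 - w^42)/(1 - w) = (1-1)/(1-w) = 0 since w^42 = 1, w ≠ 1.
Alternatively: coefficient of z^41 in z^42 - 1 is 0.

0


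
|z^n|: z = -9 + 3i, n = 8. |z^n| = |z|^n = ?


|z| = sqrt(81+9) = sqrt(90) = 9.4868
|z^8| = |z|^8 = (sqrt(90))^8 = 90^4 = 65610000

|z^8| = 65610000


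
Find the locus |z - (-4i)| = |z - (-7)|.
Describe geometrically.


Equal distances means the locus is the perpendicular bisector of z1 and z2.
Midpoint = ((0+(-7))/2, (-4+0)/2) = (-3.5000, -2.0000)

Perpendicular bisector through (-3.5000, -2.0000)


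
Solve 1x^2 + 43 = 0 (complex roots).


disc = 0^2 - 4*1*43 = 0 - 172 = -172
sqrt(|disc|) = sqrt(172) = 13.1149
Real part = 0/(2*1) = 0
Imag part = 13.1149/(2*1) = 6.5574

0 ± 6.5574i


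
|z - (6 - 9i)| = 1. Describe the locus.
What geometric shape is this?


|z - z0| = r is a circle with center z0 and radius r.
Center = (6, -9), radius = 1

Circle with center (6, -9) and radius 1


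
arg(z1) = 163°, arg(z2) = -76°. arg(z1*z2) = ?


arg(z1*z2) = 163° - 76° = 87°
Normalized to (-180°, 180°]: 87°

87°


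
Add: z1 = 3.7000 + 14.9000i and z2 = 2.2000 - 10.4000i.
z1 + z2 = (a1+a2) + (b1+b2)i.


Real: 3.7 + 2.2 = 5.9
Imag: 14.9 - 10.4 = 4.5

5.9000 + 4.5000i


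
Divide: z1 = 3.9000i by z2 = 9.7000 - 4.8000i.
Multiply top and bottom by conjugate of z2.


Conjugate of z2 = 9.7000 + 4.8000i
Numerator: (3.9000i)(9.7000 + 4.8000i) = -18.7200 + 37.8300i
Denominator: 9.7^2 + (-4.8)^2 = 117.13
Result = (-18.7200 + 37.8300i)/117.13

-0.1598 + 0.3230i


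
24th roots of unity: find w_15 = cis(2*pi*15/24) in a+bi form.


Angle = 360*15/24 = 225°
a = cos(225°) = -0.7071
b = sin(225°) = -0.7071

-0.7071 - 0.7071i


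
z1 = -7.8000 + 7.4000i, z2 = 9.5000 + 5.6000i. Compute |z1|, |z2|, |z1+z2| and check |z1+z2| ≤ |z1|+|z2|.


|z1| = sqrt((-7.8)^2 + 7.4^2) = sqrt(115.6) = 10.7517
|z2| = sqrt(9.5^2 + 5.6^2) = sqrt(121.61) = 11.0277
z1+z2 = 1.7000 + 13.0000i
|z1+z2| = sqrt(171.89) = 13.1107
|z1|+|z2| = 10.7517 + 11.0277 = 21.7794

|z1+z2| = 13.1107 ≤ |z1|+|z2| = 21.7794 (verified)


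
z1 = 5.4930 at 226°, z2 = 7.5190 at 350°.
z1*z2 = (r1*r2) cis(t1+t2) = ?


r = 5.4930 * 7.5190 = 41.3019
theta = 226° + 350° = 576° = 216° (mod 360)

41.3019 cis(216°)


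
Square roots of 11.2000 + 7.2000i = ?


|z| = sqrt(125.44+51.84) = 13.3147
sqrt((|z|+a)/2) = sqrt((13.3147+11.2)/2) = sqrt(12.2573) = 3.5010
sqrt((|z|-a)/2) = sqrt((13.3147-11.2)/2) = sqrt(1.0573) = 1.0283

±(3.5010 + 1.0283i) i.e. 3.5010 + 1.0283i and -3.5010 - 1.0283i


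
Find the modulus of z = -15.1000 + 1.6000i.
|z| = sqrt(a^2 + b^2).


|z| = sqrt((-15.1)^2 + 1.6^2) = sqrt(228.01 + 2.56) = sqrt(230.57) = 15.1845

|z| = 15.1845


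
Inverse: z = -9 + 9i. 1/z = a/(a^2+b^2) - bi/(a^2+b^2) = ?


|z|^2 = 81+81 = 162
1/z = (-9 - 9i)/162

1/z = -0.0556 - 0.0556i


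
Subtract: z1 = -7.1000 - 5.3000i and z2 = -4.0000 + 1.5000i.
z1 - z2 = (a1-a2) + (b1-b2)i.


Real: -7.1 + 4 = -3.1
Imag: -5.3 - 1.5 = -6.8

-3.1000 - 6.8000i


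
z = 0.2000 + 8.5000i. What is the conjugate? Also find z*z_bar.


z_bar = 0.2000 - 8.5000i
z*z_bar = 0.2^2 + 8.5^2 = 0.04 + 72.25 = 72.29

z_bar = 0.2000 - 8.5000i, z*z_bar = 72.29


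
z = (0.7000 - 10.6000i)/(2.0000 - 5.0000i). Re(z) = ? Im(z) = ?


Multiply by conjugate: (0.7000 - 10.6000i)(2.0000 + 5.0000i) / (2^2 + (-5)^2)
Numerator real = 0.7*2 - (10.6)*(-5) = 54.4
Numerator imag = -10.6*2 - 0.7*(-5) = -17.7
Denominator = 29
Re(z) = 54.4/29 = 1.8759
Im(z) = -17.7/29 = -0.6103

Re(z) = 1.8759, Im(z) = -0.6103


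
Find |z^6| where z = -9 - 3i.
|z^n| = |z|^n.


|z| = sqrt(81+9) = sqrt(90) = 9.4868
|z^6| = |z|^6 = (sqrt(90))^6 = 90^3 = 729000

|z^6| = 729000


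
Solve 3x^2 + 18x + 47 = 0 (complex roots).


disc = 18^2 - 4*3*47 = 324 - 564 = -240
sqrt(|disc|) = sqrt(240) = 15.4919
Real part = -18/(2*3) = -3.0000
Imag part = 15.4919/(2*3) = 2.5820

-3.0000 ± 2.5820i


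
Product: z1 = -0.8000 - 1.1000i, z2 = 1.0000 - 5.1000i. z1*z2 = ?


Real = -0.8*1 - (-1.1)*(-5.1) = -0.8 - 5.61 = -6.41
Imag = -0.8*(-5.1) + 1*(-1.1) = 4.08 - (1.1) = 2.98

-6.4100 + 2.9800i


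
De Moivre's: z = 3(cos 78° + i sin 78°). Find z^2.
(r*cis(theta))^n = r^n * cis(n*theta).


r^2 = 3^2 = 9
n*theta = 2*78° = 156° = 156° (mod 360)
a = 9*cos(156°) = -8.2219
b = 9*sin(156°) = 3.6606

9 cis(156°) = -8.2219 + 3.6606i


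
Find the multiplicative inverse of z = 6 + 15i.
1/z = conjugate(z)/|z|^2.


|z|^2 = 36+225 = 261
1/z = (6 - 15i)/261

1/z = 0.0230 - 0.0575i


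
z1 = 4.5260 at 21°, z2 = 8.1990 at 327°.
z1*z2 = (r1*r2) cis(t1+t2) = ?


r = 4.5260 * 8.1990 = 37.1087
theta = 21° + 327° = 348° = 348° (mod 360)

37.1087 cis(348°)


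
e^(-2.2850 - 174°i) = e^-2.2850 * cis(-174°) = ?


e^-2.2850 = 0.1018
cos(-174°) = -0.9945
sin(-174°) = -0.1045
Real = 0.1018*(-0.9945) = -0.1012
Imag = 0.1018*(-0.1045) = -0.0106

-0.1012 - 0.0106i


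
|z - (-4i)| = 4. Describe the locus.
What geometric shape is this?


|z - z0| = r is a circle with center z0 and radius r.
Center = (0, -4), radius = 4

Circle with center (0, -4) and radius 4


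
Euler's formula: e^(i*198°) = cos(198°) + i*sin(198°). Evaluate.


cos(198°) = -0.9511
sin(198°) = -0.3090

e^(i*198°) = -0.9511 - 0.3090i


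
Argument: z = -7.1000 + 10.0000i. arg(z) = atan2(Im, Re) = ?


Re = -7.1, Im = 10
arg = atan2(10, -7.1) = 125.3748 degrees

arg(z) = 125.3748 degrees


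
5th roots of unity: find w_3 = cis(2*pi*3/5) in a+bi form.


Angle = 360*3/5 = 216°
a = cos(216°) = -0.8090
b = sin(216°) = -0.5878

-0.8090 - 0.5878i


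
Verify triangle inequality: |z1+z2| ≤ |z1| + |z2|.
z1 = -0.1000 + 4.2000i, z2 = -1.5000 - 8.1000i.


|z1| = sqrt((-0.1)^2 + 4.2^2) = sqrt(17.65) = 4.2012
|z2| = sqrt((-1.5)^2 + (-8.1)^2) = sqrt(67.86) = 8.2377
z1+z2 = -1.6000 - 3.9000i
|z1+z2| = sqrt(17.77) = 4.2154
|z1|+|z2| = 4.2012 + 8.2377 = 12.4389

|z1+z2| = 4.2154 ≤ |z1|+|z2| = 12.4389 (verified)


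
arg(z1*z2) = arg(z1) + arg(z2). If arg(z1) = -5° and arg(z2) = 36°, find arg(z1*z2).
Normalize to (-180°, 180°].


arg(z1*z2) = -5° + 36° = 31°
Normalized to (-180°, 180°]: 31°

31°


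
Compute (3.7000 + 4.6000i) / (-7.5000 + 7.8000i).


Conjugate of z2 = -7.5000 - 7.8000i
Numerator: (3.7000 + 4.6000i)(-7.5000 - 7.8000i) = 8.1300 - 63.3600i
Denominator: (-7.5)^2 + 7.8^2 = 117.09
Result = (8.1300 - 63.3600i)/117.09

0.0694 - 0.5411i


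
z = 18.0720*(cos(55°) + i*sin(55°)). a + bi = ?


a = 18.0720*cos(55°) = 18.0720*0.57358 = 10.3657
b = 18.0720*sin(55°) = 18.0720*0.81915 = 14.8037

10.3657 + 14.8037i


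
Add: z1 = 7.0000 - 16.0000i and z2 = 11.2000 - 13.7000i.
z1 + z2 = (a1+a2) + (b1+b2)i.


Real: 7 + 11.2 = 18.2
Imag: -16 - 13.7 = -29.7

18.2000 - 29.7000i


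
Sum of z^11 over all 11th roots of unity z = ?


The roots are w_k = w^k with w = e^(2*pi*i/11), and (w^k)^11 = (w^11)^k.
So S = 1 + u + u^2 + ... + u^(10) with u = w^11.
11 = 1*11 + 0, so 11 is a multiple of 11 and u = (w^11)^1 = 1.
Every one of the 11 terms equals 1: S = 11

S = 11


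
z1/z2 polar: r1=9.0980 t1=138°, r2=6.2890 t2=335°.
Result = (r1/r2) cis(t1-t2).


r = 9.0980 / 6.2890 = 1.4467
theta = 138° - 335° = -197° = 163° (mod 360)

1.4467 cis(163°)


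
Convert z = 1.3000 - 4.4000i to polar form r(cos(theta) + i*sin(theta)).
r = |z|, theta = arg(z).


r = sqrt(1.69+19.36) = sqrt(21.05) = 4.5880
theta = atan2(-4.4, 1.3) = -73.5400 degrees

r = 4.5880, theta = -73.5400 degrees


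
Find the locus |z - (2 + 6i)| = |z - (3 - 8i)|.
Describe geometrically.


Equal distances means the locus is the perpendicular bisector of z1 and z2.
Midpoint = ((2+3)/2, (6+(-8))/2) = (2.5000, -1.0000)

Perpendicular bisector through (2.5000, -1.0000)


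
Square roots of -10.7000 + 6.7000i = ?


|z| = sqrt(114.49+44.89) = 12.6246
sqrt((|z|+a)/2) = sqrt((12.6246+(-10.7))/2) = sqrt(0.9623) = 0.9810
sqrt((|z|-a)/2) = sqrt((12.6246-(-10.7))/2) = sqrt(11.6623) = 3.4150

±(0.9810 + 3.4150i) i.e. 0.9810 + 3.4150i and -0.9810 - 3.4150i


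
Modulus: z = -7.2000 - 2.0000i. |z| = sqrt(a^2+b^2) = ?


|z| = sqrt((-7.2)^2 + (-2)^2) = sqrt(51.84 + 4) = sqrt(55.84) = 7.4726

|z| = 7.4726


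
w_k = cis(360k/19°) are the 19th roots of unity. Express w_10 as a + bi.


Angle = 360*10/19 = 189.4737°
a = cos(189.4737°) = -0.9864
b = sin(189.4737°) = -0.1646

-0.9864 - 0.1646i


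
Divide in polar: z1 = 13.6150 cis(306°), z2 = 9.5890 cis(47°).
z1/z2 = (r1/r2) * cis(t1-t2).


r = 13.6150 / 9.5890 = 1.4199
theta = 306° - 47° = 259° = 259° (mod 360)

1.4199 cis(259°)


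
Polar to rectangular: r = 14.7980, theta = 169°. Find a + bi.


a = 14.7980*cos(169°) = 14.7980*(-0.981627) = -14.5261
b = 14.7980*sin(169°) = 14.7980*0.19081 = 2.8236

-14.5261 + 2.8236i


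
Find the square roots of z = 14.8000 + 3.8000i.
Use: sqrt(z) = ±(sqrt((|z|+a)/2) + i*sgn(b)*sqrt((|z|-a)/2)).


|z| = sqrt(219.04+14.44) = 15.2801
sqrt((|z|+a)/2) = sqrt((15.2801+14.8)/2) = sqrt(15.0400) = 3.8781
sqrt((|z|-a)/2) = sqrt((15.2801-14.8)/2) = sqrt(0.2400) = 0.4899

±(3.8781 + 0.4899i) i.e. 3.8781 + 0.4899i and -3.8781 - 0.4899i


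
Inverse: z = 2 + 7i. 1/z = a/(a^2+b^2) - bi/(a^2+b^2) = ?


|z|^2 = 4+49 = 53
1/z = (2 - 7i)/53

1/z = 0.0377 - 0.1321i


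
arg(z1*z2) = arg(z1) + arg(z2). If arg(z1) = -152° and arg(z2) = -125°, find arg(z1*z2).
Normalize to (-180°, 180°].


arg(z1*z2) = -152° - 125° = -277°
Normalized to (-180°, 180°]: 83°

83°


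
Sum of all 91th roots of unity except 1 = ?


With w = e^(2*pi*i/91), all 91 of the 91th roots of unity w^0 = 1, w, ..., w^(90) sum to 0: 1 + w + ... + w^(90) = (1 - w^91)/(1 - w) = 0 since w^91 = 1, w ≠ 1.
Removing the root 1: w + w^2 + ... + w^(90) = 0 - 1 = -1

Sum = -1


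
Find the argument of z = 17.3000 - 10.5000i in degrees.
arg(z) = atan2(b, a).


Re = 17.3, Im = -10.5
arg = atan2(-10.5, 17.3) = -31.2551 degrees

arg(z) = -31.2551 degrees


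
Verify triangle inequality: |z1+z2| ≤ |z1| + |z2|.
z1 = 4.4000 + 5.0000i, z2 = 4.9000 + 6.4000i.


|z1| = sqrt(4.4^2 + 5^2) = sqrt(44.36) = 6.6603
|z2| = sqrt(4.9^2 + 6.4^2) = sqrt(64.97) = 8.0604
z1+z2 = 9.3000 + 11.4000i
|z1+z2| = sqrt(216.45) = 14.7122
|z1|+|z2| = 6.6603 + 8.0604 = 14.7207

|z1+z2| = 14.7122 ≤ |z1|+|z2| = 14.7207 (verified)


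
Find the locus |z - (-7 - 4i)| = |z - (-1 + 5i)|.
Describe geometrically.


Equal distances means the locus is the perpendicular bisector of z1 and z2.
Midpoint = ((-7+(-1))/2, (-4+5)/2) = (-4.0000, 0.5000)

Perpendicular bisector through (-4.0000, 0.5000)


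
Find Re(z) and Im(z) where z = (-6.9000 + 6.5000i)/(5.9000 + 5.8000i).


Multiply by conjugate: (-6.9000 + 6.5000i)(5.9000 - 5.8000i) / (5.9^2 + 5.8^2)
Numerator real = -6.9*5.9 + 6.5*5.8 = -3.01
Numerator imag = 6.5*5.9 - (-6.9)*5.8 = 78.37
Denominator = 68.45
Re(z) = -3.01/68.45 = -0.0440
Im(z) = 78.37/68.45 = 1.1449

Re(z) = -0.0440, Im(z) = 1.1449


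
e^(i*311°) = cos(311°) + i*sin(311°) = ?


cos(311°) = 0.6561
sin(311°) = -0.7547

e^(i*311°) = 0.6561 - 0.7547i


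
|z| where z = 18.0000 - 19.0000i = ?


|z| = sqrt(18^2 + (-19)^2) = sqrt(324 + 361) = sqrt(685) = 26.1725

|z| = 26.1725


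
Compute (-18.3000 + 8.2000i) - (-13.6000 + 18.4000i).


Real: -18.3 + 13.6 = -4.7
Imag: 8.2 - 18.4 = -10.2

-4.7000 - 10.2000i


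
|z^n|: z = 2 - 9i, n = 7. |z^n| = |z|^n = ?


|z| = sqrt(4+81) = sqrt(85) = 9.2195
|z^7| = |z|^7 = (sqrt(85))^7 = 85^3 * sqrt(85) = 614125*sqrt(85)

|z^7| = 614125*sqrt(85) ≈ 5661952.7398


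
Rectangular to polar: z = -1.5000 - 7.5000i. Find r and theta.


r = sqrt(2.25+56.25) = sqrt(58.5) = 7.6485
theta = atan2(-7.5, -1.5) = -101.3099 degrees

r = 7.6485, theta = -101.3099 degrees


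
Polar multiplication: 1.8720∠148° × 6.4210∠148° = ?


r = 1.8720 * 6.4210 = 12.0201
theta = 148° + 148° = 296° = 296° (mod 360)

12.0201 cis(296°)


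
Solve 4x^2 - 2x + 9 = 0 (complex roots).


disc = (-2)^2 - 4*4*9 = 4 - 144 = -140
sqrt(|disc|) = sqrt(140) = 11.8322
Real part = 2/(2*4) = 0.2500
Imag part = 11.8322/(2*4) = 1.4790

0.2500 ± 1.4790i


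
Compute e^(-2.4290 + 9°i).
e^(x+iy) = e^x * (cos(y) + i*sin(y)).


e^-2.4290 = 0.0881
cos(9°) = 0.9877
sin(9°) = 0.1564
Real = 0.0881*0.9877 = 0.0870
Imag = 0.0881*0.1564 = 0.0138

0.0870 + 0.0138i


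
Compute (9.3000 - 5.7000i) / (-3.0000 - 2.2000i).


Conjugate of z2 = -3.0000 + 2.2000i
Numerator: (9.3000 - 5.7000i)(-3.0000 + 2.2000i) = -15.3600 + 37.5600i
Denominator: (-3)^2 + (-2.2)^2 = 13.84
Result = (-15.3600 + 37.5600i)/13.84

-1.1098 + 2.7139i


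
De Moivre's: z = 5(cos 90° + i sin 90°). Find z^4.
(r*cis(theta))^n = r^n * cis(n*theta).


r^4 = 5^4 = 625
n*theta = 4*90° = 360° = 0° (mod 360)
a = 625*cos(0°) = 625.0000
b = 625*sin(0°) = 0

625 cis(0°) = 625.0000 + 0i


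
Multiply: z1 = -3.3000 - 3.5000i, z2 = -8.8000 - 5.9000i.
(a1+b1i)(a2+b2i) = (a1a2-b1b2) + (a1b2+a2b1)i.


Real = -3.3*(-8.8) - (-3.5)*(-5.9) = 29.04 - 20.65 = 8.39
Imag = -3.3*(-5.9) - (8.8)*(-3.5) = 19.47 + 30.8 = 50.27

8.3900 + 50.2700i


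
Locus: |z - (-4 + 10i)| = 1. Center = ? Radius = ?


|z - z0| = r is a circle with center z0 and radius r.
Center = (-4, 10), radius = 1

Circle with center (-4, 10) and radius 1


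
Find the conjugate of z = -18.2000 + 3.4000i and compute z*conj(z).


z_bar = -18.2000 - 3.4000i
z*z_bar = (-18.2)^2 + 3.4^2 = 331.24 + 11.56 = 342.8

z_bar = -18.2000 - 3.4000i, z*z_bar = 342.8


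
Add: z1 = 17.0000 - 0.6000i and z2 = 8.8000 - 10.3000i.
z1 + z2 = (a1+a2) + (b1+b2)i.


Real: 17 + 8.8 = 25.8
Imag: -0.6 - 10.3 = -10.9

25.8000 - 10.9000i


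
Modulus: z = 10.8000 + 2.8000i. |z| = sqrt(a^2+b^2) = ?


|z| = sqrt(10.8^2 + 2.8^2) = sqrt(116.64 + 7.84) = sqrt(124.48) = 11.1571

|z| = 11.1571


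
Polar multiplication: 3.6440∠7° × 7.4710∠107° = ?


r = 3.6440 * 7.4710 = 27.2243
theta = 7° + 107° = 114° = 114° (mod 360)

27.2243 cis(114°)


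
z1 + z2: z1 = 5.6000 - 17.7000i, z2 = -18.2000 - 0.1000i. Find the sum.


Real: 5.6 - 18.2 = -12.6
Imag: -17.7 - 0.1 = -17.8

-12.6000 - 17.8000i


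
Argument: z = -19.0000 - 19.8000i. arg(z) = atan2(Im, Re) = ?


Re = -19, Im = -19.8
arg = atan2(-19.8, -19) = -133.8188 degrees

arg(z) = -133.8188 degrees


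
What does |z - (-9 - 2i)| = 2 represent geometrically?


|z - z0| = r is a circle with center z0 and radius r.
Center = (-9, -2), radius = 2

Circle with center (-9, -2) and radius 2


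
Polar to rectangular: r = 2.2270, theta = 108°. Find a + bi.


a = 2.2270*cos(108°) = 2.2270*(-0.30902) = -0.6882
b = 2.2270*sin(108°) = 2.2270*0.95106 = 2.1180

-0.6882 + 2.1180i


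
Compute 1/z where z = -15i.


|z|^2 = 0+225 = 225
1/z = (0 + 15i)/225

1/z = 0 + 0.0667i


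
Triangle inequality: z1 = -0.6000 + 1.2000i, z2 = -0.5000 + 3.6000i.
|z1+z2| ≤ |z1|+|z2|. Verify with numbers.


|z1| = sqrt((-0.6)^2 + 1.2^2) = sqrt(1.8) = 1.3416
|z2| = sqrt((-0.5)^2 + 3.6^2) = sqrt(13.21) = 3.6346
z1+z2 = -1.1000 + 4.8000i
|z1+z2| = sqrt(24.25) = 4.9244
|z1|+|z2| = 1.3416 + 3.6346 = 4.9762

|z1+z2| = 4.9244 ≤ |z1|+|z2| = 4.9762 (verified)


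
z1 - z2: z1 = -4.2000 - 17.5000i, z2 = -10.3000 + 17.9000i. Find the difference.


Real: -4.2 + 10.3 = 6.1
Imag: -17.5 - 17.9 = -35.4

6.1000 - 35.4000i


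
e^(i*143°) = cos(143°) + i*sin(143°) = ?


cos(143°) = -0.7986
sin(143°) = 0.6018

e^(i*143°) = -0.7986 + 0.6018i


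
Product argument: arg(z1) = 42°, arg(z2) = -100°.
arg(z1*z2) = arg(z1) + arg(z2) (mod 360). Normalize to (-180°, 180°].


arg(z1*z2) = 42° - 100° = -58°
Normalized to (-180°, 180°]: -58°

-58°


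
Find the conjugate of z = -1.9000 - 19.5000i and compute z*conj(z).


z_bar = -1.9000 + 19.5000i
z*z_bar = (-1.9)^2 + (-19.5)^2 = 3.61 + 380.25 = 383.86

z_bar = -1.9000 + 19.5000i, z*z_bar = 383.86


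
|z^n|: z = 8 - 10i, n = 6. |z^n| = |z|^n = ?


|z| = sqrt(64+100) = sqrt(164) = 12.8062
|z^6| = |z|^6 = (sqrt(164))^6 = 164^3 = 4410944

|z^6| = 4410944


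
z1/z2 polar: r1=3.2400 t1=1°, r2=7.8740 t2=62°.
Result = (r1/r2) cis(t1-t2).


r = 3.2400 / 7.8740 = 0.4115
theta = 1° - 62° = -61° = 299° (mod 360)

0.4115 cis(299°)


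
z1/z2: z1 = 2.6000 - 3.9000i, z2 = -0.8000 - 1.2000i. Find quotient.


Conjugate of z2 = -0.8000 + 1.2000i
Numerator: (2.6000 - 3.9000i)(-0.8000 + 1.2000i) = 2.6000 + 6.2400i
Denominator: (-0.8)^2 + (-1.2)^2 = 2.08
Result = (2.6000 + 6.2400i)/2.08

1.2500 + 3.0000i


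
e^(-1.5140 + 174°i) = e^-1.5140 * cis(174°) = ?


e^-1.5140 = 0.2200
cos(174°) = -0.9945
sin(174°) = 0.1045
Real = 0.2200*(-0.9945) = -0.2188
Imag = 0.2200*0.1045 = 0.0230

-0.2188 + 0.0230i


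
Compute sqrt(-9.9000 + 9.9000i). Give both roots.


|z| = sqrt(98.01+98.01) = 14.0007
sqrt((|z|+a)/2) = sqrt((14.0007+(-9.9))/2) = sqrt(2.0504) = 1.4319
sqrt((|z|-a)/2) = sqrt((14.0007-(-9.9))/2) = sqrt(11.9504) = 3.4569

±(1.4319 + 3.4569i) i.e. 1.4319 + 3.4569i and -1.4319 - 3.4569i


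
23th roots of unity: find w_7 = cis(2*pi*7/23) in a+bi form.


Angle = 360*7/23 = 109.5652°
a = cos(109.5652°) = -0.3349
b = sin(109.5652°) = 0.9423

-0.3349 + 0.9423i


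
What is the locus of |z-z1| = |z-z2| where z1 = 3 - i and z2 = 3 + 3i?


Equal distances means the locus is the perpendicular bisector of z1 and z2.
Midpoint = ((3+3)/2, (-1+3)/2) = (3.0000, 1.0000)

Perpendicular bisector through (3.0000, 1.0000)


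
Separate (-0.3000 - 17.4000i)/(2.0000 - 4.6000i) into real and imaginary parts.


Multiply by conjugate: (-0.3000 - 17.4000i)(2.0000 + 4.6000i) / (2^2 + (-4.6)^2)
Numerator real = -0.3*2 - (17.4)*(-4.6) = 79.44
Numerator imag = -17.4*2 - (-0.3)*(-4.6) = -36.18
Denominator = 25.16
Re(z) = 79.44/25.16 = 3.1574
Im(z) = -36.18/25.16 = -1.4380

Re(z) = 3.1574, Im(z) = -1.4380


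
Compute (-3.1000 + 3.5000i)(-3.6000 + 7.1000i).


Real = -3.1*(-3.6) - 3.5*7.1 = 11.16 - 24.85 = -13.69
Imag = -3.1*7.1 - (3.6)*3.5 = -22.01 - (12.6) = -34.61

-13.6900 - 34.6100i


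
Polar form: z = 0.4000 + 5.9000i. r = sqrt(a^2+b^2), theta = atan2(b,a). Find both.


r = sqrt(0.16+34.81) = sqrt(34.97) = 5.9135
theta = atan2(5.9, 0.4) = 86.1215 degrees

r = 5.9135, theta = 86.1215 degrees


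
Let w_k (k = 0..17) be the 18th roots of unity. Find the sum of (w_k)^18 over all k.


The roots are w_k = w^k with w = e^(2*pi*i/18), and (w^k)^18 = (w^18)^k.
So S = 1 + u + u^2 + ... + u^(17) with u = w^18.
18 = 1*18 + 0, so 18 is a multiple of 18 and u = (w^18)^1 = 1.
Every one of the 18 terms equals 1: S = 18

S = 18


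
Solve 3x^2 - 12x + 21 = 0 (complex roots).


disc = (-12)^2 - 4*3*21 = 144 - 252 = -108
sqrt(|disc|) = sqrt(108) = 10.3923
Real part = 12/(2*3) = 2.0000
Imag part = 10.3923/(2*3) = 1.7321

2.0000 ± 1.7321i


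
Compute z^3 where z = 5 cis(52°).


r^3 = 5^3 = 125
n*theta = 3*52° = 156° = 156° (mod 360)
a = 125*cos(156°) = -114.1932
b = 125*sin(156°) = 50.8421

125 cis(156°) = -114.1932 + 50.8421i


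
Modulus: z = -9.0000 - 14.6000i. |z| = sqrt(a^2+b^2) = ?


|z| = sqrt((-9)^2 + (-14.6)^2) = sqrt(81 + 213.16) = sqrt(294.16) = 17.1511

|z| = 17.1511


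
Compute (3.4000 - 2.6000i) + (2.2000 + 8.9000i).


Real: 3.4 + 2.2 = 5.6
Imag: -2.6 + 8.9 = 6.3

5.6000 + 6.3000i


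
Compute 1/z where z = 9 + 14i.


|z|^2 = 81+196 = 277
1/z = (9 - 14i)/277

1/z = 0.0325 - 0.0505i


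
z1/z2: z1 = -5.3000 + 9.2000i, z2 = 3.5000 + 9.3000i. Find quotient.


Conjugate of z2 = 3.5000 - 9.3000i
Numerator: (-5.3000 + 9.2000i)(3.5000 - 9.3000i) = 67.0100 + 81.4900i
Denominator: 3.5^2 + 9.3^2 = 98.74
Result = (67.0100 + 81.4900i)/98.74

0.6787 + 0.8253i


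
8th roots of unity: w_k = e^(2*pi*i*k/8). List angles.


The 8th roots of unity are cis(360k/8°) for k=0..7
Angle step = 360/8 = 45°
Primitive root: cis(45°)
Primitive root = 0.7071 + 0.7071i

8 roots at angles: 0°, 45°, 90°, 135°, 180°, 225°, 270°, 315°


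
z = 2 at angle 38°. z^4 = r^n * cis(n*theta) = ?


r^4 = 2^4 = 16
n*theta = 4*38° = 152° = 152° (mod 360)
a = 16*cos(152°) = -14.1272
b = 16*sin(152°) = 7.5115

16 cis(152°) = -14.1272 + 7.5115i


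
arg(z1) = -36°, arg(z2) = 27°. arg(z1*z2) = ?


arg(z1*z2) = -36° + 27° = -9°
Normalized to (-180°, 180°]: -9°

-9°


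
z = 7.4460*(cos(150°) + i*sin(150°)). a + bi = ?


a = 7.4460*cos(150°) = 7.4460*(-0.866025) = -6.4484
b = 7.4460*sin(150°) = 7.4460*0.5 = 3.7230

-6.4484 + 3.7230i


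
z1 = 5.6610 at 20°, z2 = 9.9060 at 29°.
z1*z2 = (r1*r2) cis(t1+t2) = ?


r = 5.6610 * 9.9060 = 56.0779
theta = 20° + 29° = 49° = 49° (mod 360)

56.0779 cis(49°)


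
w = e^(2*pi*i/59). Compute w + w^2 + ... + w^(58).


With w = e^(2*pi*i/59), all 59 of the 59th roots of unity w^0 = 1, w, ..., w^(58) sum to 0: 1 + w + ... + w^(58) = (1 - w^59)/(1 - w) = 0 since w^59 = 1, w ≠ 1.
Removing the root 1: w + w^2 + ... + w^(58) = 0 - 1 = -1

Sum = -1


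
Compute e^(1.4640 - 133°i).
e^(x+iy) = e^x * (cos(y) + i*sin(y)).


e^1.4640 = 4.3232
cos(-133°) = -0.682
sin(-133°) = -0.73135
Real = 4.3232*(-0.682) = -2.9484
Imag = 4.3232*(-0.73135) = -3.1618

-2.9484 - 3.1618i


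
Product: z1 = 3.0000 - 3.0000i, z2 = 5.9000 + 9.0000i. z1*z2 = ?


Real = 3*5.9 - (-3)*9 = 17.7 - (-27) = 44.7
Imag = 3*9 + 5.9*(-3) = 27 - (17.7) = 9.3

44.7000 + 9.3000i


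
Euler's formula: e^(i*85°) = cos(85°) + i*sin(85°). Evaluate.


cos(85°) = 0.0872
sin(85°) = 0.9962

e^(i*85°) = 0.0872 + 0.9962i


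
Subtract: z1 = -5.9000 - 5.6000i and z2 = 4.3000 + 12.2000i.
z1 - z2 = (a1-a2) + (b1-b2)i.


Real: -5.9 - 4.3 = -10.2
Imag: -5.6 - 12.2 = -17.8

-10.2000 - 17.8000i


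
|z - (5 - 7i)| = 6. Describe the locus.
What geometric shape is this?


|z - z0| = r is a circle with center z0 and radius r.
Center = (5, -7), radius = 6

Circle with center (5, -7) and radius 6


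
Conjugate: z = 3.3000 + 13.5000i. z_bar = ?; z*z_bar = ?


z_bar = 3.3000 - 13.5000i
z*z_bar = 3.3^2 + 13.5^2 = 10.89 + 182.25 = 193.14

z_bar = 3.3000 - 13.5000i, z*z_bar = 193.14


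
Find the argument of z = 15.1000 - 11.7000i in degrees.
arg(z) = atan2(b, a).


Re = 15.1, Im = -11.7
arg = atan2(-11.7, 15.1) = -37.7698 degrees

arg(z) = -37.7698 degrees


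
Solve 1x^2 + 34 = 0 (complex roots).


disc = 0^2 - 4*1*34 = 0 - 136 = -136
sqrt(|disc|) = sqrt(136) = 11.6619
Real part = 0/(2*1) = 0
Imag part = 11.6619/(2*1) = 5.8310

0 ± 5.8310i


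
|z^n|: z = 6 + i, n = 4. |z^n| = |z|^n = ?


|z| = sqrt(36+1) = sqrt(37) = 6.0828
|z^4| = |z|^4 = (sqrt(37))^4 = 37^2 = 1369

|z^4| = 1369


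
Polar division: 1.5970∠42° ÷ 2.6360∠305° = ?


r = 1.5970 / 2.6360 = 0.6058
theta = 42° - 305° = -263° = 97° (mod 360)

0.6058 cis(97°)


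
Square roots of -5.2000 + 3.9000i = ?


|z| = sqrt(27.04+15.21) = 6.5000
sqrt((|z|+a)/2) = sqrt((6.5000+(-5.2))/2) = sqrt(0.6500) = 0.8062
sqrt((|z|-a)/2) = sqrt((6.5000-(-5.2))/2) = sqrt(5.8500) = 2.4187

±(0.8062 + 2.4187i) i.e. 0.8062 + 2.4187i and -0.8062 - 2.4187i


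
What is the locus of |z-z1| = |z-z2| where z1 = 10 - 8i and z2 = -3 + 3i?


Equal distances means the locus is the perpendicular bisector of z1 and z2.
Midpoint = ((10+(-3))/2, (-8+3)/2) = (3.5000, -2.5000)

Perpendicular bisector through (3.5000, -2.5000)


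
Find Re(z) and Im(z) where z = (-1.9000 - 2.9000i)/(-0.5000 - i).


Multiply by conjugate: (-1.9000 - 2.9000i)(-0.5000 + i) / ((-0.5)^2 + (-1)^2)
Numerator real = -1.9*(-0.5) - (2.9)*(-1) = 3.85
Numerator imag = -2.9*(-0.5) - (-1.9)*(-1) = -0.45
Denominator = 1.25
Re(z) = 3.85/1.25 = 3.0800
Im(z) = -0.45/1.25 = -0.3600

Re(z) = 3.0800, Im(z) = -0.3600


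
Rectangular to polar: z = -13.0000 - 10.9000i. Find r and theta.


r = sqrt(169+118.81) = sqrt(287.81) = 16.9650
theta = atan2(-10.9, -13) = -140.0215 degrees

r = 16.9650, theta = -140.0215 degrees


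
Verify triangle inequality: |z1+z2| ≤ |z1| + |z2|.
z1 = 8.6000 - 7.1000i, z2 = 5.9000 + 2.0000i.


|z1| = sqrt(8.6^2 + (-7.1)^2) = sqrt(124.37) = 11.1521
|z2| = sqrt(5.9^2 + 2^2) = sqrt(38.81) = 6.2298
z1+z2 = 14.5000 - 5.1000i
|z1+z2| = sqrt(236.26) = 15.3708
|z1|+|z2| = 11.1521 + 6.2298 = 17.3819

|z1+z2| = 15.3708 ≤ |z1|+|z2| = 17.3819 (verified)


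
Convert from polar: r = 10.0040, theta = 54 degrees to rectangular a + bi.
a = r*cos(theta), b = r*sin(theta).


a = 10.0040*cos(54°) = 10.0040*0.587785 = 5.8802
b = 10.0040*sin(54°) = 10.0040*0.80902 = 8.0934

5.8802 + 8.0934i


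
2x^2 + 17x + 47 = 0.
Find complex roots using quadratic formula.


disc = 17^2 - 4*2*47 = 289 - 376 = -87
sqrt(|disc|) = sqrt(87) = 9.3274
Real part = -17/(2*2) = -4.2500
Imag part = 9.3274/(2*2) = 2.3318

-4.2500 ± 2.3318i


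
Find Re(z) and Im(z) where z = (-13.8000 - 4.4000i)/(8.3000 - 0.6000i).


Multiply by conjugate: (-13.8000 - 4.4000i)(8.3000 + 0.6000i) / (8.3^2 + (-0.6)^2)
Numerator real = -13.8*8.3 - (4.4)*(-0.6) = -111.9
Numerator imag = -4.4*8.3 - (-13.8)*(-0.6) = -44.8
Denominator = 69.25
Re(z) = -111.9/69.25 = -1.6159
Im(z) = -44.8/69.25 = -0.6469

Re(z) = -1.6159, Im(z) = -0.6469


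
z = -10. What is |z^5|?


|z| = sqrt(100+0) = sqrt(100) = 10
|z^5| = |z|^5 = 10^5 = 100000

|z^5| = 100000


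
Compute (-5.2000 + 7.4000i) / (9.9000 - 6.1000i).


Conjugate of z2 = 9.9000 + 6.1000i
Numerator: (-5.2000 + 7.4000i)(9.9000 + 6.1000i) = -96.6200 + 41.5400i
Denominator: 9.9^2 + (-6.1)^2 = 135.22
Result = (-96.6200 + 41.5400i)/135.22

-0.7145 + 0.3072i


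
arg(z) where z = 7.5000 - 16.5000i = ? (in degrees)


Re = 7.5, Im = -16.5
arg = atan2(-16.5, 7.5) = -65.5560 degrees

arg(z) = -65.5560 degrees


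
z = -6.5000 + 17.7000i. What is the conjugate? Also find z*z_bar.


z_bar = -6.5000 - 17.7000i
z*z_bar = (-6.5)^2 + 17.7^2 = 42.25 + 313.29 = 355.54

z_bar = -6.5000 - 17.7000i, z*z_bar = 355.54


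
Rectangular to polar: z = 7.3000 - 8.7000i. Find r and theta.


r = sqrt(53.29+75.69) = sqrt(128.98) = 11.3569
theta = atan2(-8.7, 7.3) = -50.0006 degrees

r = 11.3569, theta = -50.0006 degrees


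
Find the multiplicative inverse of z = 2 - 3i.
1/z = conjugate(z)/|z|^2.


|z|^2 = 4+9 = 13
1/z = (2 + 3i)/13

1/z = 0.1538 + 0.2308i


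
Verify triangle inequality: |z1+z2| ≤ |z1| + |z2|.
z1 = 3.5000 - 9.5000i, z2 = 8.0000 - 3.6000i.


|z1| = sqrt(3.5^2 + (-9.5)^2) = sqrt(102.5) = 10.1242
|z2| = sqrt(8^2 + (-3.6)^2) = sqrt(76.96) = 8.7727
z1+z2 = 11.5000 - 13.1000i
|z1+z2| = sqrt(303.86) = 17.4316
|z1|+|z2| = 10.1242 + 8.7727 = 18.8969

|z1+z2| = 17.4316 ≤ |z1|+|z2| = 18.8969 (verified)


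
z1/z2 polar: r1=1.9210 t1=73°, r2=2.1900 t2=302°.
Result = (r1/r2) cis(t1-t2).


r = 1.9210 / 2.1900 = 0.8772
theta = 73° - 302° = -229° = 131° (mod 360)

0.8772 cis(131°)


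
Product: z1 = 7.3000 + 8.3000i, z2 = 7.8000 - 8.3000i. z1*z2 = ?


Real = 7.3*7.8 - 8.3*(-8.3) = 56.94 - (-68.89) = 125.83
Imag = 7.3*(-8.3) + 7.8*8.3 = -60.59 + 64.74 = 4.15

125.8300 + 4.1500i


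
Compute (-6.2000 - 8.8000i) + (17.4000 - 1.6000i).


Real: -6.2 + 17.4 = 11.2
Imag: -8.8 - 1.6 = -10.4

11.2000 - 10.4000i


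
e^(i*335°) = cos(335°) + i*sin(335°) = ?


cos(335°) = 0.9063
sin(335°) = -0.4226

e^(i*335°) = 0.9063 - 0.4226i


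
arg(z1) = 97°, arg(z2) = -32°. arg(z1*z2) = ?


arg(z1*z2) = 97° - 32° = 65°
Normalized to (-180°, 180°]: 65°

65°


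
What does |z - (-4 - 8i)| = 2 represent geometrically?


|z - z0| = r is a circle with center z0 and radius r.
Center = (-4, -8), radius = 2

Circle with center (-4, -8) and radius 2


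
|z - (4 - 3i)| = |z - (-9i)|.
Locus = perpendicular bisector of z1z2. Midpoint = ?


Equal distances means the locus is the perpendicular bisector of z1 and z2.
Midpoint = ((4+0)/2, (-3+(-9))/2) = (2.0000, -6.0000)

Perpendicular bisector through (2.0000, -6.0000)


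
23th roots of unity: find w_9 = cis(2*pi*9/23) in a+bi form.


Angle = 360*9/23 = 140.8696°
a = cos(140.8696°) = -0.7757
b = sin(140.8696°) = 0.6311

-0.7757 + 0.6311i


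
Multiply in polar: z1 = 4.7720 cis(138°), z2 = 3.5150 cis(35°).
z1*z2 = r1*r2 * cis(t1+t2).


r = 4.7720 * 3.5150 = 16.7736
theta = 138° + 35° = 173° = 173° (mod 360)

16.7736 cis(173°)


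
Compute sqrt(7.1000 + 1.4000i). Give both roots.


|z| = sqrt(50.41+1.96) = 7.2367
sqrt((|z|+a)/2) = sqrt((7.2367+7.1)/2) = sqrt(7.1684) = 2.6774
sqrt((|z|-a)/2) = sqrt((7.2367-7.1)/2) = sqrt(0.0684) = 0.2614

±(2.6774 + 0.2614i) i.e. 2.6774 + 0.2614i and -2.6774 - 0.2614i


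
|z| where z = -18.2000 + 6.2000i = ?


|z| = sqrt((-18.2)^2 + 6.2^2) = sqrt(331.24 + 38.44) = sqrt(369.68) = 19.2271

|z| = 19.2271


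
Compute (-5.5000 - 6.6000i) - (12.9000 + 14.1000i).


Real: -5.5 - 12.9 = -18.4
Imag: -6.6 - 14.1 = -20.7

-18.4000 - 20.7000i


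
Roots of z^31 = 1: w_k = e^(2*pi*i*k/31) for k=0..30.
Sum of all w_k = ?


The sum of all 31th roots of unity is 0.
Geometric series: (1 - w^31)/(1 - w) = (1-1)/(1-w) = 0 since w^31 = 1, w ≠ 1.
Alternatively: coefficient of z^30 in z^31 - 1 is 0.

0


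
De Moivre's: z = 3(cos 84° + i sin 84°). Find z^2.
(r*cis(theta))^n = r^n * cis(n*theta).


r^2 = 3^2 = 9
n*theta = 2*84° = 168° = 168° (mod 360)
a = 9*cos(168°) = -8.8033
b = 9*sin(168°) = 1.8712

9 cis(168°) = -8.8033 + 1.8712i


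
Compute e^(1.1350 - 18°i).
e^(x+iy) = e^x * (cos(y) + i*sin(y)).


e^1.1350 = 3.1112
cos(-18°) = 0.95106
sin(-18°) = -0.309
Real = 3.1112*0.95106 = 2.9589
Imag = 3.1112*(-0.309) = -0.9614

2.9589 - 0.9614i


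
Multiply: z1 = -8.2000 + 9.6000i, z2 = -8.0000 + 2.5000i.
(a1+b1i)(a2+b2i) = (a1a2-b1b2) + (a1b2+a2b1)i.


Real = -8.2*(-8) - 9.6*2.5 = 65.6 - 24 = 41.6
Imag = -8.2*2.5 - (8)*9.6 = -20.5 - (76.8) = -97.3

41.6000 - 97.3000i


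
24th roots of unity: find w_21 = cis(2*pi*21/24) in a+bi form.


Angle = 360*21/24 = 315°
a = cos(315°) = 0.7071
b = sin(315°) = -0.7071

0.7071 - 0.7071i


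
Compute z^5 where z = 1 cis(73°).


r^5 = 1^5 = 1
n*theta = 5*73° = 365° = 5° (mod 360)
a = 1*cos(5°) = 0.9962
b = 1*sin(5°) = 0.0872

1 cis(5°) = 0.9962 + 0.0872i


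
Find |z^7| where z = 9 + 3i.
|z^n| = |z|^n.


|z| = sqrt(81+9) = sqrt(90) = 9.4868
|z^7| = |z|^7 = (sqrt(90))^7 = 90^3 * sqrt(90) = 729000*sqrt(90)

|z^7| = 729000*sqrt(90) ≈ 6915901.2428


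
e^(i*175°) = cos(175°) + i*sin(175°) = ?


cos(175°) = -0.9962
sin(175°) = 0.0872

e^(i*175°) = -0.9962 + 0.0872i


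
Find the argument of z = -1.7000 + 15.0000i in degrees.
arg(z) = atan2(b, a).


Re = -1.7, Im = 15
arg = atan2(15, -1.7) = 96.4659 degrees

arg(z) = 96.4659 degrees


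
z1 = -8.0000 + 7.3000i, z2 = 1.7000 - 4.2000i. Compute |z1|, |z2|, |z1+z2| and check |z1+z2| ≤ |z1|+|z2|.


|z1| = sqrt((-8)^2 + 7.3^2) = sqrt(117.29) = 10.8301
|z2| = sqrt(1.7^2 + (-4.2)^2) = sqrt(20.53) = 4.5310
z1+z2 = -6.3000 + 3.1000i
|z1+z2| = sqrt(49.3) = 7.0214
|z1|+|z2| = 10.8301 + 4.5310 = 15.3611

|z1+z2| = 7.0214 ≤ |z1|+|z2| = 15.3611 (verified)


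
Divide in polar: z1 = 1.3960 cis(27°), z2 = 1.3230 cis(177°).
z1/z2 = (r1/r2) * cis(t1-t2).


r = 1.3960 / 1.3230 = 1.0552
theta = 27° - 177° = -150° = 210° (mod 360)

1.0552 cis(210°)


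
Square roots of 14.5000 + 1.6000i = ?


|z| = sqrt(210.25+2.56) = 14.5880
sqrt((|z|+a)/2) = sqrt((14.5880+14.5)/2) = sqrt(14.5440) = 3.8137
sqrt((|z|-a)/2) = sqrt((14.5880-14.5)/2) = sqrt(0.0440) = 0.2098

±(3.8137 + 0.2098i) i.e. 3.8137 + 0.2098i and -3.8137 - 0.2098i


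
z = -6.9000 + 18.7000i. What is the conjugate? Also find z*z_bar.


z_bar = -6.9000 - 18.7000i
z*z_bar = (-6.9)^2 + 18.7^2 = 47.61 + 349.69 = 397.3

z_bar = -6.9000 - 18.7000i, z*z_bar = 397.3


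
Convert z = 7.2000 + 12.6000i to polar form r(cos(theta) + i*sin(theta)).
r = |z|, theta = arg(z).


r = sqrt(51.84+158.76) = sqrt(210.6) = 14.5121
theta = atan2(12.6, 7.2) = 60.2551 degrees

r = 14.5121, theta = 60.2551 degrees


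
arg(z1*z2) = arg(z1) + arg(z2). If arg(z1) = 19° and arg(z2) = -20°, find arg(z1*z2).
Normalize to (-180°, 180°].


arg(z1*z2) = 19° - 20° = -1°
Normalized to (-180°, 180°]: -1°

-1°


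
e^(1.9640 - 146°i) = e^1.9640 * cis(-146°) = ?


e^1.9640 = 7.1278
cos(-146°) = -0.82904
sin(-146°) = -0.55919
Real = 7.1278*(-0.82904) = -5.9092
Imag = 7.1278*(-0.55919) = -3.9858

-5.9092 - 3.9858i


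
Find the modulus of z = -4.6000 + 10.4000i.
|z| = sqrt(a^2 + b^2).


|z| = sqrt((-4.6)^2 + 10.4^2) = sqrt(21.16 + 108.16) = sqrt(129.32) = 11.3719

|z| = 11.3719


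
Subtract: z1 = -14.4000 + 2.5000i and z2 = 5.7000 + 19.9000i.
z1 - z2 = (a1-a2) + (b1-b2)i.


Real: -14.4 - 5.7 = -20.1
Imag: 2.5 - 19.9 = -17.4

-20.1000 - 17.4000i


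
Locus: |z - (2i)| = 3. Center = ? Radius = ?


|z - z0| = r is a circle with center z0 and radius r.
Center = (0, 2), radius = 3

Circle with center (0, 2) and radius 3


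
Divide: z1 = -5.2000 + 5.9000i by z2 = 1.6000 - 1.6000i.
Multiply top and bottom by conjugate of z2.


Conjugate of z2 = 1.6000 + 1.6000i
Numerator: (-5.2000 + 5.9000i)(1.6000 + 1.6000i) = -17.7600 + 1.1200i
Denominator: 1.6^2 + (-1.6)^2 = 5.12
Result = (-17.7600 + 1.1200i)/5.12

-3.4687 + 0.2188i


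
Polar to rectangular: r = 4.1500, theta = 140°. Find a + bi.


a = 4.1500*cos(140°) = 4.1500*(-0.76604) = -3.1791
b = 4.1500*sin(140°) = 4.1500*0.6428 = 2.6676

-3.1791 + 2.6676i


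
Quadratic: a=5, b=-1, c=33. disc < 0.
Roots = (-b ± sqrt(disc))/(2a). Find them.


disc = (-1)^2 - 4*5*33 = 1 - 660 = -659
sqrt(|disc|) = sqrt(659) = 25.6710
Real part = 1/(2*5) = 0.1000
Imag part = 25.6710/(2*5) = 2.5671

0.1000 ± 2.5671i
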